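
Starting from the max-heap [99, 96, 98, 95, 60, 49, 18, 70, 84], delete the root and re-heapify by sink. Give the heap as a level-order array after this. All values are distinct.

[98, 96, 84, 95, 60, 49, 18, 70]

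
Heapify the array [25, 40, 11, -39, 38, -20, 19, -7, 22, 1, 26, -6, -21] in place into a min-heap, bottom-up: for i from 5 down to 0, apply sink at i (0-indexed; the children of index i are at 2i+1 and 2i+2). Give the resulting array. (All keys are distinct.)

sift down from index 5:
  -20 vs smaller child -21 at index 12, swap → [25, 40, 11, -39, 38, -21, 19, -7, 22, 1, 26, -6, -20]
sift down from index 4:
  38 vs smaller child 1 at index 9, swap → [25, 40, 11, -39, 1, -21, 19, -7, 22, 38, 26, -6, -20]
sift down from index 3: already satisfies heap property
sift down from index 2:
  11 vs smaller child -21 at index 5, swap → [25, 40, -21, -39, 1, 11, 19, -7, 22, 38, 26, -6, -20]
  11 vs smaller child -20 at index 12, swap → [25, 40, -21, -39, 1, -20, 19, -7, 22, 38, 26, -6, 11]
sift down from index 1:
  40 vs smaller child -39 at index 3, swap → [25, -39, -21, 40, 1, -20, 19, -7, 22, 38, 26, -6, 11]
  40 vs smaller child -7 at index 7, swap → [25, -39, -21, -7, 1, -20, 19, 40, 22, 38, 26, -6, 11]
sift down from index 0:
  25 vs smaller child -39 at index 1, swap → [-39, 25, -21, -7, 1, -20, 19, 40, 22, 38, 26, -6, 11]
  25 vs smaller child -7 at index 3, swap → [-39, -7, -21, 25, 1, -20, 19, 40, 22, 38, 26, -6, 11]
  25 vs smaller child 22 at index 8, swap → [-39, -7, -21, 22, 1, -20, 19, 40, 25, 38, 26, -6, 11]

[-39, -7, -21, 22, 1, -20, 19, 40, 25, 38, 26, -6, 11]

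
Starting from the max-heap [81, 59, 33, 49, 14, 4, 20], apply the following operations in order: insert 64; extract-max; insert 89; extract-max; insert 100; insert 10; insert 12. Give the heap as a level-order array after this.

insert 64:
  append 64 at index 7 → [81, 59, 33, 49, 14, 4, 20, 64]
  64 > parent 49 at index 3, swap → [81, 59, 33, 64, 14, 4, 20, 49]
  64 > parent 59 at index 1, swap → [81, 64, 33, 59, 14, 4, 20, 49]
extract-max → returns 81:
  remove root 81; move last element 49 to root → [49, 64, 33, 59, 14, 4, 20]
  49 vs larger child 64 at index 1, swap → [64, 49, 33, 59, 14, 4, 20]
  49 vs larger child 59 at index 3, swap → [64, 59, 33, 49, 14, 4, 20]
insert 89:
  append 89 at index 7 → [64, 59, 33, 49, 14, 4, 20, 89]
  89 > parent 49 at index 3, swap → [64, 59, 33, 89, 14, 4, 20, 49]
  89 > parent 59 at index 1, swap → [64, 89, 33, 59, 14, 4, 20, 49]
  89 > parent 64 at index 0, swap → [89, 64, 33, 59, 14, 4, 20, 49]
extract-max → returns 89:
  remove root 89; move last element 49 to root → [49, 64, 33, 59, 14, 4, 20]
  49 vs larger child 64 at index 1, swap → [64, 49, 33, 59, 14, 4, 20]
  49 vs larger child 59 at index 3, swap → [64, 59, 33, 49, 14, 4, 20]
insert 100:
  append 100 at index 7 → [64, 59, 33, 49, 14, 4, 20, 100]
  100 > parent 49 at index 3, swap → [64, 59, 33, 100, 14, 4, 20, 49]
  100 > parent 59 at index 1, swap → [64, 100, 33, 59, 14, 4, 20, 49]
  100 > parent 64 at index 0, swap → [100, 64, 33, 59, 14, 4, 20, 49]
insert 10:
  append 10 at index 8 → [100, 64, 33, 59, 14, 4, 20, 49, 10] (no swap needed)
insert 12:
  append 12 at index 9 → [100, 64, 33, 59, 14, 4, 20, 49, 10, 12] (no swap needed)

[100, 64, 33, 59, 14, 4, 20, 49, 10, 12]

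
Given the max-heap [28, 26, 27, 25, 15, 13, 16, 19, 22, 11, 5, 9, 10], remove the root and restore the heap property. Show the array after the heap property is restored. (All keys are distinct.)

remove root 28; move last element 10 to root → [10, 26, 27, 25, 15, 13, 16, 19, 22, 11, 5, 9]
10 vs larger child 27 at index 2, swap → [27, 26, 10, 25, 15, 13, 16, 19, 22, 11, 5, 9]
10 vs larger child 16 at index 6, swap → [27, 26, 16, 25, 15, 13, 10, 19, 22, 11, 5, 9]

[27, 26, 16, 25, 15, 13, 10, 19, 22, 11, 5, 9]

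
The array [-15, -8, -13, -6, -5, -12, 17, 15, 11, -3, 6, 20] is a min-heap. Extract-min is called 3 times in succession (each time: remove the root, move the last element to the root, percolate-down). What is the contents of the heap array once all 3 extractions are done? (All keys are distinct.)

extract-min #1 returns -15:
  remove root -15; move last element 20 to root → [20, -8, -13, -6, -5, -12, 17, 15, 11, -3, 6]
  20 vs smaller child -13 at index 2, swap → [-13, -8, 20, -6, -5, -12, 17, 15, 11, -3, 6]
  20 vs smaller child -12 at index 5, swap → [-13, -8, -12, -6, -5, 20, 17, 15, 11, -3, 6]
extract-min #2 returns -13:
  remove root -13; move last element 6 to root → [6, -8, -12, -6, -5, 20, 17, 15, 11, -3]
  6 vs smaller child -12 at index 2, swap → [-12, -8, 6, -6, -5, 20, 17, 15, 11, -3]
extract-min #3 returns -12:
  remove root -12; move last element -3 to root → [-3, -8, 6, -6, -5, 20, 17, 15, 11]
  -3 vs smaller child -8 at index 1, swap → [-8, -3, 6, -6, -5, 20, 17, 15, 11]
  -3 vs smaller child -6 at index 3, swap → [-8, -6, 6, -3, -5, 20, 17, 15, 11]

[-8, -6, 6, -3, -5, 20, 17, 15, 11]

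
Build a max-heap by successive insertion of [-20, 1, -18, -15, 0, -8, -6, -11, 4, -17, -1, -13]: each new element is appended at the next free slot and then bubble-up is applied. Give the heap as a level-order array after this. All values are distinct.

[4, 1, -6, 0, -1, -13, -8, -20, -11, -17, -15, -18]

Insert -20:
  append -20 at index 0 → [-20] (no swap needed)
Insert 1:
  append 1 at index 1 → [-20, 1]
  1 > parent -20 at index 0, swap → [1, -20]
Insert -18:
  append -18 at index 2 → [1, -20, -18] (no swap needed)
Insert -15:
  append -15 at index 3 → [1, -20, -18, -15]
  -15 > parent -20 at index 1, swap → [1, -15, -18, -20]
Insert 0:
  append 0 at index 4 → [1, -15, -18, -20, 0]
  0 > parent -15 at index 1, swap → [1, 0, -18, -20, -15]
Insert -8:
  append -8 at index 5 → [1, 0, -18, -20, -15, -8]
  -8 > parent -18 at index 2, swap → [1, 0, -8, -20, -15, -18]
Insert -6:
  append -6 at index 6 → [1, 0, -8, -20, -15, -18, -6]
  -6 > parent -8 at index 2, swap → [1, 0, -6, -20, -15, -18, -8]
Insert -11:
  append -11 at index 7 → [1, 0, -6, -20, -15, -18, -8, -11]
  -11 > parent -20 at index 3, swap → [1, 0, -6, -11, -15, -18, -8, -20]
Insert 4:
  append 4 at index 8 → [1, 0, -6, -11, -15, -18, -8, -20, 4]
  4 > parent -11 at index 3, swap → [1, 0, -6, 4, -15, -18, -8, -20, -11]
  4 > parent 0 at index 1, swap → [1, 4, -6, 0, -15, -18, -8, -20, -11]
  4 > parent 1 at index 0, swap → [4, 1, -6, 0, -15, -18, -8, -20, -11]
Insert -17:
  append -17 at index 9 → [4, 1, -6, 0, -15, -18, -8, -20, -11, -17] (no swap needed)
Insert -1:
  append -1 at index 10 → [4, 1, -6, 0, -15, -18, -8, -20, -11, -17, -1]
  -1 > parent -15 at index 4, swap → [4, 1, -6, 0, -1, -18, -8, -20, -11, -17, -15]
Insert -13:
  append -13 at index 11 → [4, 1, -6, 0, -1, -18, -8, -20, -11, -17, -15, -13]
  -13 > parent -18 at index 5, swap → [4, 1, -6, 0, -1, -13, -8, -20, -11, -17, -15, -18]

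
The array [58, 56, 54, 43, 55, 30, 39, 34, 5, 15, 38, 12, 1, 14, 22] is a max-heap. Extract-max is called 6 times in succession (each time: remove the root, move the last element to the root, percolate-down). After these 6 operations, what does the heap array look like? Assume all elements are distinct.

[38, 34, 30, 15, 22, 12, 1, 14, 5]

extract-max #1 returns 58:
  remove root 58; move last element 22 to root → [22, 56, 54, 43, 55, 30, 39, 34, 5, 15, 38, 12, 1, 14]
  22 vs larger child 56 at index 1, swap → [56, 22, 54, 43, 55, 30, 39, 34, 5, 15, 38, 12, 1, 14]
  22 vs larger child 55 at index 4, swap → [56, 55, 54, 43, 22, 30, 39, 34, 5, 15, 38, 12, 1, 14]
  22 vs larger child 38 at index 10, swap → [56, 55, 54, 43, 38, 30, 39, 34, 5, 15, 22, 12, 1, 14]
extract-max #2 returns 56:
  remove root 56; move last element 14 to root → [14, 55, 54, 43, 38, 30, 39, 34, 5, 15, 22, 12, 1]
  14 vs larger child 55 at index 1, swap → [55, 14, 54, 43, 38, 30, 39, 34, 5, 15, 22, 12, 1]
  14 vs larger child 43 at index 3, swap → [55, 43, 54, 14, 38, 30, 39, 34, 5, 15, 22, 12, 1]
  14 vs larger child 34 at index 7, swap → [55, 43, 54, 34, 38, 30, 39, 14, 5, 15, 22, 12, 1]
extract-max #3 returns 55:
  remove root 55; move last element 1 to root → [1, 43, 54, 34, 38, 30, 39, 14, 5, 15, 22, 12]
  1 vs larger child 54 at index 2, swap → [54, 43, 1, 34, 38, 30, 39, 14, 5, 15, 22, 12]
  1 vs larger child 39 at index 6, swap → [54, 43, 39, 34, 38, 30, 1, 14, 5, 15, 22, 12]
extract-max #4 returns 54:
  remove root 54; move last element 12 to root → [12, 43, 39, 34, 38, 30, 1, 14, 5, 15, 22]
  12 vs larger child 43 at index 1, swap → [43, 12, 39, 34, 38, 30, 1, 14, 5, 15, 22]
  12 vs larger child 38 at index 4, swap → [43, 38, 39, 34, 12, 30, 1, 14, 5, 15, 22]
  12 vs larger child 22 at index 10, swap → [43, 38, 39, 34, 22, 30, 1, 14, 5, 15, 12]
extract-max #5 returns 43:
  remove root 43; move last element 12 to root → [12, 38, 39, 34, 22, 30, 1, 14, 5, 15]
  12 vs larger child 39 at index 2, swap → [39, 38, 12, 34, 22, 30, 1, 14, 5, 15]
  12 vs larger child 30 at index 5, swap → [39, 38, 30, 34, 22, 12, 1, 14, 5, 15]
extract-max #6 returns 39:
  remove root 39; move last element 15 to root → [15, 38, 30, 34, 22, 12, 1, 14, 5]
  15 vs larger child 38 at index 1, swap → [38, 15, 30, 34, 22, 12, 1, 14, 5]
  15 vs larger child 34 at index 3, swap → [38, 34, 30, 15, 22, 12, 1, 14, 5]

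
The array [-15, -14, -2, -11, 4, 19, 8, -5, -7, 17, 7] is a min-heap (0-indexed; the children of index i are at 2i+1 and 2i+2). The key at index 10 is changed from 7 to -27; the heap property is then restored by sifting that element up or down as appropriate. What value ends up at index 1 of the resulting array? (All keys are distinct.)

-15

set index 10 from 7 to -27 → [-15, -14, -2, -11, 4, 19, 8, -5, -7, 17, -27]
-27 < parent 4 at index 4, swap → [-15, -14, -2, -11, -27, 19, 8, -5, -7, 17, 4]
-27 < parent -14 at index 1, swap → [-15, -27, -2, -11, -14, 19, 8, -5, -7, 17, 4]
-27 < parent -15 at index 0, swap → [-27, -15, -2, -11, -14, 19, 8, -5, -7, 17, 4]
resulting array: [-27, -15, -2, -11, -14, 19, 8, -5, -7, 17, 4]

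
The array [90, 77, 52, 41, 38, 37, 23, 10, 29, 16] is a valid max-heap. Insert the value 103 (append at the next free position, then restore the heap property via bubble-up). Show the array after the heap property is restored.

append 103 at index 10 → [90, 77, 52, 41, 38, 37, 23, 10, 29, 16, 103]
103 > parent 38 at index 4, swap → [90, 77, 52, 41, 103, 37, 23, 10, 29, 16, 38]
103 > parent 77 at index 1, swap → [90, 103, 52, 41, 77, 37, 23, 10, 29, 16, 38]
103 > parent 90 at index 0, swap → [103, 90, 52, 41, 77, 37, 23, 10, 29, 16, 38]

[103, 90, 52, 41, 77, 37, 23, 10, 29, 16, 38]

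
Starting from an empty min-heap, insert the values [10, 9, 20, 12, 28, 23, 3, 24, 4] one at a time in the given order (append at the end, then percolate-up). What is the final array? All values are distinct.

Insert 10:
  append 10 at index 0 → [10] (no swap needed)
Insert 9:
  append 9 at index 1 → [10, 9]
  9 < parent 10 at index 0, swap → [9, 10]
Insert 20:
  append 20 at index 2 → [9, 10, 20] (no swap needed)
Insert 12:
  append 12 at index 3 → [9, 10, 20, 12] (no swap needed)
Insert 28:
  append 28 at index 4 → [9, 10, 20, 12, 28] (no swap needed)
Insert 23:
  append 23 at index 5 → [9, 10, 20, 12, 28, 23] (no swap needed)
Insert 3:
  append 3 at index 6 → [9, 10, 20, 12, 28, 23, 3]
  3 < parent 20 at index 2, swap → [9, 10, 3, 12, 28, 23, 20]
  3 < parent 9 at index 0, swap → [3, 10, 9, 12, 28, 23, 20]
Insert 24:
  append 24 at index 7 → [3, 10, 9, 12, 28, 23, 20, 24] (no swap needed)
Insert 4:
  append 4 at index 8 → [3, 10, 9, 12, 28, 23, 20, 24, 4]
  4 < parent 12 at index 3, swap → [3, 10, 9, 4, 28, 23, 20, 24, 12]
  4 < parent 10 at index 1, swap → [3, 4, 9, 10, 28, 23, 20, 24, 12]

[3, 4, 9, 10, 28, 23, 20, 24, 12]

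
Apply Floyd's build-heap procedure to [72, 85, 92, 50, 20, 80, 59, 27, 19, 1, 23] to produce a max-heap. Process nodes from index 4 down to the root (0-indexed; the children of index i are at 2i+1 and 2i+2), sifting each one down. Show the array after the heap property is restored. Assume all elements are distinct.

sift down from index 4:
  20 vs larger child 23 at index 10, swap → [72, 85, 92, 50, 23, 80, 59, 27, 19, 1, 20]
sift down from index 3: already satisfies heap property
sift down from index 2: already satisfies heap property
sift down from index 1: already satisfies heap property
sift down from index 0:
  72 vs larger child 92 at index 2, swap → [92, 85, 72, 50, 23, 80, 59, 27, 19, 1, 20]
  72 vs larger child 80 at index 5, swap → [92, 85, 80, 50, 23, 72, 59, 27, 19, 1, 20]

[92, 85, 80, 50, 23, 72, 59, 27, 19, 1, 20]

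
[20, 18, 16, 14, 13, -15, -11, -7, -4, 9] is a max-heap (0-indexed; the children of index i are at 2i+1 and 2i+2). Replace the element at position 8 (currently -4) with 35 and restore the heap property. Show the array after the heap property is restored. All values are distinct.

set index 8 from -4 to 35 → [20, 18, 16, 14, 13, -15, -11, -7, 35, 9]
35 > parent 14 at index 3, swap → [20, 18, 16, 35, 13, -15, -11, -7, 14, 9]
35 > parent 18 at index 1, swap → [20, 35, 16, 18, 13, -15, -11, -7, 14, 9]
35 > parent 20 at index 0, swap → [35, 20, 16, 18, 13, -15, -11, -7, 14, 9]

[35, 20, 16, 18, 13, -15, -11, -7, 14, 9]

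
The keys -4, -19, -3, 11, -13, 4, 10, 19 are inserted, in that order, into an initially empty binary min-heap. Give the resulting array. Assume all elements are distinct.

[-19, -13, -3, 11, -4, 4, 10, 19]

Insert -4:
  append -4 at index 0 → [-4] (no swap needed)
Insert -19:
  append -19 at index 1 → [-4, -19]
  -19 < parent -4 at index 0, swap → [-19, -4]
Insert -3:
  append -3 at index 2 → [-19, -4, -3] (no swap needed)
Insert 11:
  append 11 at index 3 → [-19, -4, -3, 11] (no swap needed)
Insert -13:
  append -13 at index 4 → [-19, -4, -3, 11, -13]
  -13 < parent -4 at index 1, swap → [-19, -13, -3, 11, -4]
Insert 4:
  append 4 at index 5 → [-19, -13, -3, 11, -4, 4] (no swap needed)
Insert 10:
  append 10 at index 6 → [-19, -13, -3, 11, -4, 4, 10] (no swap needed)
Insert 19:
  append 19 at index 7 → [-19, -13, -3, 11, -4, 4, 10, 19] (no swap needed)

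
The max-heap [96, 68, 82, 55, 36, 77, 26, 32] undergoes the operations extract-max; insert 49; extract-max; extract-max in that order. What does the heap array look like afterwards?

[68, 55, 49, 26, 36, 32]

extract-max → returns 96:
  remove root 96; move last element 32 to root → [32, 68, 82, 55, 36, 77, 26]
  32 vs larger child 82 at index 2, swap → [82, 68, 32, 55, 36, 77, 26]
  32 vs larger child 77 at index 5, swap → [82, 68, 77, 55, 36, 32, 26]
insert 49:
  append 49 at index 7 → [82, 68, 77, 55, 36, 32, 26, 49] (no swap needed)
extract-max → returns 82:
  remove root 82; move last element 49 to root → [49, 68, 77, 55, 36, 32, 26]
  49 vs larger child 77 at index 2, swap → [77, 68, 49, 55, 36, 32, 26]
extract-max → returns 77:
  remove root 77; move last element 26 to root → [26, 68, 49, 55, 36, 32]
  26 vs larger child 68 at index 1, swap → [68, 26, 49, 55, 36, 32]
  26 vs larger child 55 at index 3, swap → [68, 55, 49, 26, 36, 32]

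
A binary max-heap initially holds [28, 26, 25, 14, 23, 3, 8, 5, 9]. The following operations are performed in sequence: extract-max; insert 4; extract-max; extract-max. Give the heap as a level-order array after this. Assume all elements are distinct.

extract-max → returns 28:
  remove root 28; move last element 9 to root → [9, 26, 25, 14, 23, 3, 8, 5]
  9 vs larger child 26 at index 1, swap → [26, 9, 25, 14, 23, 3, 8, 5]
  9 vs larger child 23 at index 4, swap → [26, 23, 25, 14, 9, 3, 8, 5]
insert 4:
  append 4 at index 8 → [26, 23, 25, 14, 9, 3, 8, 5, 4] (no swap needed)
extract-max → returns 26:
  remove root 26; move last element 4 to root → [4, 23, 25, 14, 9, 3, 8, 5]
  4 vs larger child 25 at index 2, swap → [25, 23, 4, 14, 9, 3, 8, 5]
  4 vs larger child 8 at index 6, swap → [25, 23, 8, 14, 9, 3, 4, 5]
extract-max → returns 25:
  remove root 25; move last element 5 to root → [5, 23, 8, 14, 9, 3, 4]
  5 vs larger child 23 at index 1, swap → [23, 5, 8, 14, 9, 3, 4]
  5 vs larger child 14 at index 3, swap → [23, 14, 8, 5, 9, 3, 4]

[23, 14, 8, 5, 9, 3, 4]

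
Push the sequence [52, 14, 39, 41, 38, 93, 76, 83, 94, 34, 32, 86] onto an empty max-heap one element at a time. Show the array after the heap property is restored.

[94, 93, 86, 83, 38, 76, 52, 14, 41, 34, 32, 39]

Insert 52:
  append 52 at index 0 → [52] (no swap needed)
Insert 14:
  append 14 at index 1 → [52, 14] (no swap needed)
Insert 39:
  append 39 at index 2 → [52, 14, 39] (no swap needed)
Insert 41:
  append 41 at index 3 → [52, 14, 39, 41]
  41 > parent 14 at index 1, swap → [52, 41, 39, 14]
Insert 38:
  append 38 at index 4 → [52, 41, 39, 14, 38] (no swap needed)
Insert 93:
  append 93 at index 5 → [52, 41, 39, 14, 38, 93]
  93 > parent 39 at index 2, swap → [52, 41, 93, 14, 38, 39]
  93 > parent 52 at index 0, swap → [93, 41, 52, 14, 38, 39]
Insert 76:
  append 76 at index 6 → [93, 41, 52, 14, 38, 39, 76]
  76 > parent 52 at index 2, swap → [93, 41, 76, 14, 38, 39, 52]
Insert 83:
  append 83 at index 7 → [93, 41, 76, 14, 38, 39, 52, 83]
  83 > parent 14 at index 3, swap → [93, 41, 76, 83, 38, 39, 52, 14]
  83 > parent 41 at index 1, swap → [93, 83, 76, 41, 38, 39, 52, 14]
Insert 94:
  append 94 at index 8 → [93, 83, 76, 41, 38, 39, 52, 14, 94]
  94 > parent 41 at index 3, swap → [93, 83, 76, 94, 38, 39, 52, 14, 41]
  94 > parent 83 at index 1, swap → [93, 94, 76, 83, 38, 39, 52, 14, 41]
  94 > parent 93 at index 0, swap → [94, 93, 76, 83, 38, 39, 52, 14, 41]
Insert 34:
  append 34 at index 9 → [94, 93, 76, 83, 38, 39, 52, 14, 41, 34] (no swap needed)
Insert 32:
  append 32 at index 10 → [94, 93, 76, 83, 38, 39, 52, 14, 41, 34, 32] (no swap needed)
Insert 86:
  append 86 at index 11 → [94, 93, 76, 83, 38, 39, 52, 14, 41, 34, 32, 86]
  86 > parent 39 at index 5, swap → [94, 93, 76, 83, 38, 86, 52, 14, 41, 34, 32, 39]
  86 > parent 76 at index 2, swap → [94, 93, 86, 83, 38, 76, 52, 14, 41, 34, 32, 39]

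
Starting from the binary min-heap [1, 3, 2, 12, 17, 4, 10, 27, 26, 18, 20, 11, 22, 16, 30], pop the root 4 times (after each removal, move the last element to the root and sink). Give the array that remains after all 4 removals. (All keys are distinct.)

extract-min #1 returns 1:
  remove root 1; move last element 30 to root → [30, 3, 2, 12, 17, 4, 10, 27, 26, 18, 20, 11, 22, 16]
  30 vs smaller child 2 at index 2, swap → [2, 3, 30, 12, 17, 4, 10, 27, 26, 18, 20, 11, 22, 16]
  30 vs smaller child 4 at index 5, swap → [2, 3, 4, 12, 17, 30, 10, 27, 26, 18, 20, 11, 22, 16]
  30 vs smaller child 11 at index 11, swap → [2, 3, 4, 12, 17, 11, 10, 27, 26, 18, 20, 30, 22, 16]
extract-min #2 returns 2:
  remove root 2; move last element 16 to root → [16, 3, 4, 12, 17, 11, 10, 27, 26, 18, 20, 30, 22]
  16 vs smaller child 3 at index 1, swap → [3, 16, 4, 12, 17, 11, 10, 27, 26, 18, 20, 30, 22]
  16 vs smaller child 12 at index 3, swap → [3, 12, 4, 16, 17, 11, 10, 27, 26, 18, 20, 30, 22]
extract-min #3 returns 3:
  remove root 3; move last element 22 to root → [22, 12, 4, 16, 17, 11, 10, 27, 26, 18, 20, 30]
  22 vs smaller child 4 at index 2, swap → [4, 12, 22, 16, 17, 11, 10, 27, 26, 18, 20, 30]
  22 vs smaller child 10 at index 6, swap → [4, 12, 10, 16, 17, 11, 22, 27, 26, 18, 20, 30]
extract-min #4 returns 4:
  remove root 4; move last element 30 to root → [30, 12, 10, 16, 17, 11, 22, 27, 26, 18, 20]
  30 vs smaller child 10 at index 2, swap → [10, 12, 30, 16, 17, 11, 22, 27, 26, 18, 20]
  30 vs smaller child 11 at index 5, swap → [10, 12, 11, 16, 17, 30, 22, 27, 26, 18, 20]

[10, 12, 11, 16, 17, 30, 22, 27, 26, 18, 20]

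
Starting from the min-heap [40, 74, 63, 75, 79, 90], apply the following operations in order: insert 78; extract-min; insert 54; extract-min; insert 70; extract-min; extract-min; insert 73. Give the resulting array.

[73, 75, 74, 90, 79, 78]

insert 78:
  append 78 at index 6 → [40, 74, 63, 75, 79, 90, 78] (no swap needed)
extract-min → returns 40:
  remove root 40; move last element 78 to root → [78, 74, 63, 75, 79, 90]
  78 vs smaller child 63 at index 2, swap → [63, 74, 78, 75, 79, 90]
insert 54:
  append 54 at index 6 → [63, 74, 78, 75, 79, 90, 54]
  54 < parent 78 at index 2, swap → [63, 74, 54, 75, 79, 90, 78]
  54 < parent 63 at index 0, swap → [54, 74, 63, 75, 79, 90, 78]
extract-min → returns 54:
  remove root 54; move last element 78 to root → [78, 74, 63, 75, 79, 90]
  78 vs smaller child 63 at index 2, swap → [63, 74, 78, 75, 79, 90]
insert 70:
  append 70 at index 6 → [63, 74, 78, 75, 79, 90, 70]
  70 < parent 78 at index 2, swap → [63, 74, 70, 75, 79, 90, 78]
extract-min → returns 63:
  remove root 63; move last element 78 to root → [78, 74, 70, 75, 79, 90]
  78 vs smaller child 70 at index 2, swap → [70, 74, 78, 75, 79, 90]
extract-min → returns 70:
  remove root 70; move last element 90 to root → [90, 74, 78, 75, 79]
  90 vs smaller child 74 at index 1, swap → [74, 90, 78, 75, 79]
  90 vs smaller child 75 at index 3, swap → [74, 75, 78, 90, 79]
insert 73:
  append 73 at index 5 → [74, 75, 78, 90, 79, 73]
  73 < parent 78 at index 2, swap → [74, 75, 73, 90, 79, 78]
  73 < parent 74 at index 0, swap → [73, 75, 74, 90, 79, 78]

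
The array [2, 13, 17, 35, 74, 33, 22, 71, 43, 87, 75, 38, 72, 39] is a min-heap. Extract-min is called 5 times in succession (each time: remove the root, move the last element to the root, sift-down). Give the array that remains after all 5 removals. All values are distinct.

extract-min #1 returns 2:
  remove root 2; move last element 39 to root → [39, 13, 17, 35, 74, 33, 22, 71, 43, 87, 75, 38, 72]
  39 vs smaller child 13 at index 1, swap → [13, 39, 17, 35, 74, 33, 22, 71, 43, 87, 75, 38, 72]
  39 vs smaller child 35 at index 3, swap → [13, 35, 17, 39, 74, 33, 22, 71, 43, 87, 75, 38, 72]
extract-min #2 returns 13:
  remove root 13; move last element 72 to root → [72, 35, 17, 39, 74, 33, 22, 71, 43, 87, 75, 38]
  72 vs smaller child 17 at index 2, swap → [17, 35, 72, 39, 74, 33, 22, 71, 43, 87, 75, 38]
  72 vs smaller child 22 at index 6, swap → [17, 35, 22, 39, 74, 33, 72, 71, 43, 87, 75, 38]
extract-min #3 returns 17:
  remove root 17; move last element 38 to root → [38, 35, 22, 39, 74, 33, 72, 71, 43, 87, 75]
  38 vs smaller child 22 at index 2, swap → [22, 35, 38, 39, 74, 33, 72, 71, 43, 87, 75]
  38 vs smaller child 33 at index 5, swap → [22, 35, 33, 39, 74, 38, 72, 71, 43, 87, 75]
extract-min #4 returns 22:
  remove root 22; move last element 75 to root → [75, 35, 33, 39, 74, 38, 72, 71, 43, 87]
  75 vs smaller child 33 at index 2, swap → [33, 35, 75, 39, 74, 38, 72, 71, 43, 87]
  75 vs smaller child 38 at index 5, swap → [33, 35, 38, 39, 74, 75, 72, 71, 43, 87]
extract-min #5 returns 33:
  remove root 33; move last element 87 to root → [87, 35, 38, 39, 74, 75, 72, 71, 43]
  87 vs smaller child 35 at index 1, swap → [35, 87, 38, 39, 74, 75, 72, 71, 43]
  87 vs smaller child 39 at index 3, swap → [35, 39, 38, 87, 74, 75, 72, 71, 43]
  87 vs smaller child 43 at index 8, swap → [35, 39, 38, 43, 74, 75, 72, 71, 87]

[35, 39, 38, 43, 74, 75, 72, 71, 87]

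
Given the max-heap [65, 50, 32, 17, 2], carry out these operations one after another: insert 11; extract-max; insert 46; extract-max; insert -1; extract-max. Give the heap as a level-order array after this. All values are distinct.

[32, 17, -1, 11, 2]

insert 11:
  append 11 at index 5 → [65, 50, 32, 17, 2, 11] (no swap needed)
extract-max → returns 65:
  remove root 65; move last element 11 to root → [11, 50, 32, 17, 2]
  11 vs larger child 50 at index 1, swap → [50, 11, 32, 17, 2]
  11 vs larger child 17 at index 3, swap → [50, 17, 32, 11, 2]
insert 46:
  append 46 at index 5 → [50, 17, 32, 11, 2, 46]
  46 > parent 32 at index 2, swap → [50, 17, 46, 11, 2, 32]
extract-max → returns 50:
  remove root 50; move last element 32 to root → [32, 17, 46, 11, 2]
  32 vs larger child 46 at index 2, swap → [46, 17, 32, 11, 2]
insert -1:
  append -1 at index 5 → [46, 17, 32, 11, 2, -1] (no swap needed)
extract-max → returns 46:
  remove root 46; move last element -1 to root → [-1, 17, 32, 11, 2]
  -1 vs larger child 32 at index 2, swap → [32, 17, -1, 11, 2]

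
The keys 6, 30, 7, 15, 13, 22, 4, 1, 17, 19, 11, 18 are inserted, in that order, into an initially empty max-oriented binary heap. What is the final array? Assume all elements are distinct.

[30, 19, 22, 15, 17, 18, 4, 1, 6, 13, 11, 7]

Insert 6:
  append 6 at index 0 → [6] (no swap needed)
Insert 30:
  append 30 at index 1 → [6, 30]
  30 > parent 6 at index 0, swap → [30, 6]
Insert 7:
  append 7 at index 2 → [30, 6, 7] (no swap needed)
Insert 15:
  append 15 at index 3 → [30, 6, 7, 15]
  15 > parent 6 at index 1, swap → [30, 15, 7, 6]
Insert 13:
  append 13 at index 4 → [30, 15, 7, 6, 13] (no swap needed)
Insert 22:
  append 22 at index 5 → [30, 15, 7, 6, 13, 22]
  22 > parent 7 at index 2, swap → [30, 15, 22, 6, 13, 7]
Insert 4:
  append 4 at index 6 → [30, 15, 22, 6, 13, 7, 4] (no swap needed)
Insert 1:
  append 1 at index 7 → [30, 15, 22, 6, 13, 7, 4, 1] (no swap needed)
Insert 17:
  append 17 at index 8 → [30, 15, 22, 6, 13, 7, 4, 1, 17]
  17 > parent 6 at index 3, swap → [30, 15, 22, 17, 13, 7, 4, 1, 6]
  17 > parent 15 at index 1, swap → [30, 17, 22, 15, 13, 7, 4, 1, 6]
Insert 19:
  append 19 at index 9 → [30, 17, 22, 15, 13, 7, 4, 1, 6, 19]
  19 > parent 13 at index 4, swap → [30, 17, 22, 15, 19, 7, 4, 1, 6, 13]
  19 > parent 17 at index 1, swap → [30, 19, 22, 15, 17, 7, 4, 1, 6, 13]
Insert 11:
  append 11 at index 10 → [30, 19, 22, 15, 17, 7, 4, 1, 6, 13, 11] (no swap needed)
Insert 18:
  append 18 at index 11 → [30, 19, 22, 15, 17, 7, 4, 1, 6, 13, 11, 18]
  18 > parent 7 at index 5, swap → [30, 19, 22, 15, 17, 18, 4, 1, 6, 13, 11, 7]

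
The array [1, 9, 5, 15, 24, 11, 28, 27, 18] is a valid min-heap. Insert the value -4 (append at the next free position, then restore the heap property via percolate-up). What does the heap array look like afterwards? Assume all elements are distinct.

[-4, 1, 5, 15, 9, 11, 28, 27, 18, 24]

append -4 at index 9 → [1, 9, 5, 15, 24, 11, 28, 27, 18, -4]
-4 < parent 24 at index 4, swap → [1, 9, 5, 15, -4, 11, 28, 27, 18, 24]
-4 < parent 9 at index 1, swap → [1, -4, 5, 15, 9, 11, 28, 27, 18, 24]
-4 < parent 1 at index 0, swap → [-4, 1, 5, 15, 9, 11, 28, 27, 18, 24]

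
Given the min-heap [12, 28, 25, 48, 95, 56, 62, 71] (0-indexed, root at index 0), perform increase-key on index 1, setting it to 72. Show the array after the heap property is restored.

set index 1 from 28 to 72 → [12, 72, 25, 48, 95, 56, 62, 71]
72 vs smaller child 48 at index 3, swap → [12, 48, 25, 72, 95, 56, 62, 71]
72 vs only child 71 at index 7, swap → [12, 48, 25, 71, 95, 56, 62, 72]

[12, 48, 25, 71, 95, 56, 62, 72]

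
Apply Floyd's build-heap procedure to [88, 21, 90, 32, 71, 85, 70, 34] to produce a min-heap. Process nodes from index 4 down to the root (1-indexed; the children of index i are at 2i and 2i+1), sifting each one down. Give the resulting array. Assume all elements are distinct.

sift down from index 4: already satisfies heap property
sift down from index 3:
  90 vs smaller child 70 at index 7, swap → [88, 21, 70, 32, 71, 85, 90, 34]
sift down from index 2: already satisfies heap property
sift down from index 1:
  88 vs smaller child 21 at index 2, swap → [21, 88, 70, 32, 71, 85, 90, 34]
  88 vs smaller child 32 at index 4, swap → [21, 32, 70, 88, 71, 85, 90, 34]
  88 vs only child 34 at index 8, swap → [21, 32, 70, 34, 71, 85, 90, 88]

[21, 32, 70, 34, 71, 85, 90, 88]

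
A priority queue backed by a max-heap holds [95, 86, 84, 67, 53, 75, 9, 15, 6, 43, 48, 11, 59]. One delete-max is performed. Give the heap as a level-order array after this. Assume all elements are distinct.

remove root 95; move last element 59 to root → [59, 86, 84, 67, 53, 75, 9, 15, 6, 43, 48, 11]
59 vs larger child 86 at index 1, swap → [86, 59, 84, 67, 53, 75, 9, 15, 6, 43, 48, 11]
59 vs larger child 67 at index 3, swap → [86, 67, 84, 59, 53, 75, 9, 15, 6, 43, 48, 11]

[86, 67, 84, 59, 53, 75, 9, 15, 6, 43, 48, 11]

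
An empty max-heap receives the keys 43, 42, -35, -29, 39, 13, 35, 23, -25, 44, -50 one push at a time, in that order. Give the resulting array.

[44, 43, 35, 23, 42, -35, 13, -29, -25, 39, -50]

Insert 43:
  append 43 at index 0 → [43] (no swap needed)
Insert 42:
  append 42 at index 1 → [43, 42] (no swap needed)
Insert -35:
  append -35 at index 2 → [43, 42, -35] (no swap needed)
Insert -29:
  append -29 at index 3 → [43, 42, -35, -29] (no swap needed)
Insert 39:
  append 39 at index 4 → [43, 42, -35, -29, 39] (no swap needed)
Insert 13:
  append 13 at index 5 → [43, 42, -35, -29, 39, 13]
  13 > parent -35 at index 2, swap → [43, 42, 13, -29, 39, -35]
Insert 35:
  append 35 at index 6 → [43, 42, 13, -29, 39, -35, 35]
  35 > parent 13 at index 2, swap → [43, 42, 35, -29, 39, -35, 13]
Insert 23:
  append 23 at index 7 → [43, 42, 35, -29, 39, -35, 13, 23]
  23 > parent -29 at index 3, swap → [43, 42, 35, 23, 39, -35, 13, -29]
Insert -25:
  append -25 at index 8 → [43, 42, 35, 23, 39, -35, 13, -29, -25] (no swap needed)
Insert 44:
  append 44 at index 9 → [43, 42, 35, 23, 39, -35, 13, -29, -25, 44]
  44 > parent 39 at index 4, swap → [43, 42, 35, 23, 44, -35, 13, -29, -25, 39]
  44 > parent 42 at index 1, swap → [43, 44, 35, 23, 42, -35, 13, -29, -25, 39]
  44 > parent 43 at index 0, swap → [44, 43, 35, 23, 42, -35, 13, -29, -25, 39]
Insert -50:
  append -50 at index 10 → [44, 43, 35, 23, 42, -35, 13, -29, -25, 39, -50] (no swap needed)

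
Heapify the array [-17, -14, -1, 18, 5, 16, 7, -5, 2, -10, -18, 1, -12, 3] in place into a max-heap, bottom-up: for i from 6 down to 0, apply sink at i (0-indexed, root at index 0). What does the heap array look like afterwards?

[18, 5, 16, 2, -10, 1, 7, -5, -14, -17, -18, -1, -12, 3]

sift down from index 6: already satisfies heap property
sift down from index 5: already satisfies heap property
sift down from index 4: already satisfies heap property
sift down from index 3: already satisfies heap property
sift down from index 2:
  -1 vs larger child 16 at index 5, swap → [-17, -14, 16, 18, 5, -1, 7, -5, 2, -10, -18, 1, -12, 3]
  -1 vs larger child 1 at index 11, swap → [-17, -14, 16, 18, 5, 1, 7, -5, 2, -10, -18, -1, -12, 3]
sift down from index 1:
  -14 vs larger child 18 at index 3, swap → [-17, 18, 16, -14, 5, 1, 7, -5, 2, -10, -18, -1, -12, 3]
  -14 vs larger child 2 at index 8, swap → [-17, 18, 16, 2, 5, 1, 7, -5, -14, -10, -18, -1, -12, 3]
sift down from index 0:
  -17 vs larger child 18 at index 1, swap → [18, -17, 16, 2, 5, 1, 7, -5, -14, -10, -18, -1, -12, 3]
  -17 vs larger child 5 at index 4, swap → [18, 5, 16, 2, -17, 1, 7, -5, -14, -10, -18, -1, -12, 3]
  -17 vs larger child -10 at index 9, swap → [18, 5, 16, 2, -10, 1, 7, -5, -14, -17, -18, -1, -12, 3]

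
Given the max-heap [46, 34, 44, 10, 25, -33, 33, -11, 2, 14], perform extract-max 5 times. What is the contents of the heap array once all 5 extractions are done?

extract-max #1 returns 46:
  remove root 46; move last element 14 to root → [14, 34, 44, 10, 25, -33, 33, -11, 2]
  14 vs larger child 44 at index 2, swap → [44, 34, 14, 10, 25, -33, 33, -11, 2]
  14 vs larger child 33 at index 6, swap → [44, 34, 33, 10, 25, -33, 14, -11, 2]
extract-max #2 returns 44:
  remove root 44; move last element 2 to root → [2, 34, 33, 10, 25, -33, 14, -11]
  2 vs larger child 34 at index 1, swap → [34, 2, 33, 10, 25, -33, 14, -11]
  2 vs larger child 25 at index 4, swap → [34, 25, 33, 10, 2, -33, 14, -11]
extract-max #3 returns 34:
  remove root 34; move last element -11 to root → [-11, 25, 33, 10, 2, -33, 14]
  -11 vs larger child 33 at index 2, swap → [33, 25, -11, 10, 2, -33, 14]
  -11 vs larger child 14 at index 6, swap → [33, 25, 14, 10, 2, -33, -11]
extract-max #4 returns 33:
  remove root 33; move last element -11 to root → [-11, 25, 14, 10, 2, -33]
  -11 vs larger child 25 at index 1, swap → [25, -11, 14, 10, 2, -33]
  -11 vs larger child 10 at index 3, swap → [25, 10, 14, -11, 2, -33]
extract-max #5 returns 25:
  remove root 25; move last element -33 to root → [-33, 10, 14, -11, 2]
  -33 vs larger child 14 at index 2, swap → [14, 10, -33, -11, 2]

[14, 10, -33, -11, 2]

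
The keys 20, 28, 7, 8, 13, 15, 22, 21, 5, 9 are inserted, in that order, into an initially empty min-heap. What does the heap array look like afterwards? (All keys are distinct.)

Insert 20:
  append 20 at index 0 → [20] (no swap needed)
Insert 28:
  append 28 at index 1 → [20, 28] (no swap needed)
Insert 7:
  append 7 at index 2 → [20, 28, 7]
  7 < parent 20 at index 0, swap → [7, 28, 20]
Insert 8:
  append 8 at index 3 → [7, 28, 20, 8]
  8 < parent 28 at index 1, swap → [7, 8, 20, 28]
Insert 13:
  append 13 at index 4 → [7, 8, 20, 28, 13] (no swap needed)
Insert 15:
  append 15 at index 5 → [7, 8, 20, 28, 13, 15]
  15 < parent 20 at index 2, swap → [7, 8, 15, 28, 13, 20]
Insert 22:
  append 22 at index 6 → [7, 8, 15, 28, 13, 20, 22] (no swap needed)
Insert 21:
  append 21 at index 7 → [7, 8, 15, 28, 13, 20, 22, 21]
  21 < parent 28 at index 3, swap → [7, 8, 15, 21, 13, 20, 22, 28]
Insert 5:
  append 5 at index 8 → [7, 8, 15, 21, 13, 20, 22, 28, 5]
  5 < parent 21 at index 3, swap → [7, 8, 15, 5, 13, 20, 22, 28, 21]
  5 < parent 8 at index 1, swap → [7, 5, 15, 8, 13, 20, 22, 28, 21]
  5 < parent 7 at index 0, swap → [5, 7, 15, 8, 13, 20, 22, 28, 21]
Insert 9:
  append 9 at index 9 → [5, 7, 15, 8, 13, 20, 22, 28, 21, 9]
  9 < parent 13 at index 4, swap → [5, 7, 15, 8, 9, 20, 22, 28, 21, 13]

[5, 7, 15, 8, 9, 20, 22, 28, 21, 13]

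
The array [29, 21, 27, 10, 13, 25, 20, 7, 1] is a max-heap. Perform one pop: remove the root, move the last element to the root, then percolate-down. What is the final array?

[27, 21, 25, 10, 13, 1, 20, 7]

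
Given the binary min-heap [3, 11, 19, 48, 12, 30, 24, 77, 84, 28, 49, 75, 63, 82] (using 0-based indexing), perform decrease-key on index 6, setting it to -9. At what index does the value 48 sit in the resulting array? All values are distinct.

3

set index 6 from 24 to -9 → [3, 11, 19, 48, 12, 30, -9, 77, 84, 28, 49, 75, 63, 82]
-9 < parent 19 at index 2, swap → [3, 11, -9, 48, 12, 30, 19, 77, 84, 28, 49, 75, 63, 82]
-9 < parent 3 at index 0, swap → [-9, 11, 3, 48, 12, 30, 19, 77, 84, 28, 49, 75, 63, 82]
resulting array: [-9, 11, 3, 48, 12, 30, 19, 77, 84, 28, 49, 75, 63, 82]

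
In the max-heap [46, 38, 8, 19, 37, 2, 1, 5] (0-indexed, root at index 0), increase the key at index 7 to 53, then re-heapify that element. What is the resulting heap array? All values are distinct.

[53, 46, 8, 38, 37, 2, 1, 19]

set index 7 from 5 to 53 → [46, 38, 8, 19, 37, 2, 1, 53]
53 > parent 19 at index 3, swap → [46, 38, 8, 53, 37, 2, 1, 19]
53 > parent 38 at index 1, swap → [46, 53, 8, 38, 37, 2, 1, 19]
53 > parent 46 at index 0, swap → [53, 46, 8, 38, 37, 2, 1, 19]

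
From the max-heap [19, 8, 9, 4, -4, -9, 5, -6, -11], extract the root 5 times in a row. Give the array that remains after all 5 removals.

extract-max #1 returns 19:
  remove root 19; move last element -11 to root → [-11, 8, 9, 4, -4, -9, 5, -6]
  -11 vs larger child 9 at index 2, swap → [9, 8, -11, 4, -4, -9, 5, -6]
  -11 vs larger child 5 at index 6, swap → [9, 8, 5, 4, -4, -9, -11, -6]
extract-max #2 returns 9:
  remove root 9; move last element -6 to root → [-6, 8, 5, 4, -4, -9, -11]
  -6 vs larger child 8 at index 1, swap → [8, -6, 5, 4, -4, -9, -11]
  -6 vs larger child 4 at index 3, swap → [8, 4, 5, -6, -4, -9, -11]
extract-max #3 returns 8:
  remove root 8; move last element -11 to root → [-11, 4, 5, -6, -4, -9]
  -11 vs larger child 5 at index 2, swap → [5, 4, -11, -6, -4, -9]
  -11 vs only child -9 at index 5, swap → [5, 4, -9, -6, -4, -11]
extract-max #4 returns 5:
  remove root 5; move last element -11 to root → [-11, 4, -9, -6, -4]
  -11 vs larger child 4 at index 1, swap → [4, -11, -9, -6, -4]
  -11 vs larger child -4 at index 4, swap → [4, -4, -9, -6, -11]
extract-max #5 returns 4:
  remove root 4; move last element -11 to root → [-11, -4, -9, -6]
  -11 vs larger child -4 at index 1, swap → [-4, -11, -9, -6]
  -11 vs only child -6 at index 3, swap → [-4, -6, -9, -11]

[-4, -6, -9, -11]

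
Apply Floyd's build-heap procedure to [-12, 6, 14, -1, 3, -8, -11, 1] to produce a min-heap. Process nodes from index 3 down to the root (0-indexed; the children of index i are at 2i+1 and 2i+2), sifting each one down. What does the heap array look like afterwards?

sift down from index 3: already satisfies heap property
sift down from index 2:
  14 vs smaller child -11 at index 6, swap → [-12, 6, -11, -1, 3, -8, 14, 1]
sift down from index 1:
  6 vs smaller child -1 at index 3, swap → [-12, -1, -11, 6, 3, -8, 14, 1]
  6 vs only child 1 at index 7, swap → [-12, -1, -11, 1, 3, -8, 14, 6]
sift down from index 0: already satisfies heap property

[-12, -1, -11, 1, 3, -8, 14, 6]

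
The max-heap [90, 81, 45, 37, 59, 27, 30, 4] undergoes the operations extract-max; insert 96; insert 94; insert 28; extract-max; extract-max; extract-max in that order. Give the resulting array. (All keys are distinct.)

extract-max → returns 90:
  remove root 90; move last element 4 to root → [4, 81, 45, 37, 59, 27, 30]
  4 vs larger child 81 at index 1, swap → [81, 4, 45, 37, 59, 27, 30]
  4 vs larger child 59 at index 4, swap → [81, 59, 45, 37, 4, 27, 30]
insert 96:
  append 96 at index 7 → [81, 59, 45, 37, 4, 27, 30, 96]
  96 > parent 37 at index 3, swap → [81, 59, 45, 96, 4, 27, 30, 37]
  96 > parent 59 at index 1, swap → [81, 96, 45, 59, 4, 27, 30, 37]
  96 > parent 81 at index 0, swap → [96, 81, 45, 59, 4, 27, 30, 37]
insert 94:
  append 94 at index 8 → [96, 81, 45, 59, 4, 27, 30, 37, 94]
  94 > parent 59 at index 3, swap → [96, 81, 45, 94, 4, 27, 30, 37, 59]
  94 > parent 81 at index 1, swap → [96, 94, 45, 81, 4, 27, 30, 37, 59]
insert 28:
  append 28 at index 9 → [96, 94, 45, 81, 4, 27, 30, 37, 59, 28]
  28 > parent 4 at index 4, swap → [96, 94, 45, 81, 28, 27, 30, 37, 59, 4]
extract-max → returns 96:
  remove root 96; move last element 4 to root → [4, 94, 45, 81, 28, 27, 30, 37, 59]
  4 vs larger child 94 at index 1, swap → [94, 4, 45, 81, 28, 27, 30, 37, 59]
  4 vs larger child 81 at index 3, swap → [94, 81, 45, 4, 28, 27, 30, 37, 59]
  4 vs larger child 59 at index 8, swap → [94, 81, 45, 59, 28, 27, 30, 37, 4]
extract-max → returns 94:
  remove root 94; move last element 4 to root → [4, 81, 45, 59, 28, 27, 30, 37]
  4 vs larger child 81 at index 1, swap → [81, 4, 45, 59, 28, 27, 30, 37]
  4 vs larger child 59 at index 3, swap → [81, 59, 45, 4, 28, 27, 30, 37]
  4 vs only child 37 at index 7, swap → [81, 59, 45, 37, 28, 27, 30, 4]
extract-max → returns 81:
  remove root 81; move last element 4 to root → [4, 59, 45, 37, 28, 27, 30]
  4 vs larger child 59 at index 1, swap → [59, 4, 45, 37, 28, 27, 30]
  4 vs larger child 37 at index 3, swap → [59, 37, 45, 4, 28, 27, 30]

[59, 37, 45, 4, 28, 27, 30]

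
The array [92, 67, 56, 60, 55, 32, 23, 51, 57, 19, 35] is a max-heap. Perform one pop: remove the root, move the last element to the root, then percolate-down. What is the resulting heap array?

[67, 60, 56, 57, 55, 32, 23, 51, 35, 19]

remove root 92; move last element 35 to root → [35, 67, 56, 60, 55, 32, 23, 51, 57, 19]
35 vs larger child 67 at index 1, swap → [67, 35, 56, 60, 55, 32, 23, 51, 57, 19]
35 vs larger child 60 at index 3, swap → [67, 60, 56, 35, 55, 32, 23, 51, 57, 19]
35 vs larger child 57 at index 8, swap → [67, 60, 56, 57, 55, 32, 23, 51, 35, 19]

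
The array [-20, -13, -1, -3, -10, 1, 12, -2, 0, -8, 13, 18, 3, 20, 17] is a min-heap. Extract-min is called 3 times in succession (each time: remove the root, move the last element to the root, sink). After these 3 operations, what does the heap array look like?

[-8, -3, -1, -2, 13, 1, 12, 3, 0, 17, 20, 18]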